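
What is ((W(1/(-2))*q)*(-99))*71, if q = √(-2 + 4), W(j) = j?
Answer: 7029*√2/2 ≈ 4970.3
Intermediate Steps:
q = √2 ≈ 1.4142
((W(1/(-2))*q)*(-99))*71 = ((√2/(-2))*(-99))*71 = (-√2/2*(-99))*71 = (99*√2/2)*71 = 7029*√2/2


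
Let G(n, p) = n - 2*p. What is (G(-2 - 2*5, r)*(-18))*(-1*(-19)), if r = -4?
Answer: 1368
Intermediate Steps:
(G(-2 - 2*5, r)*(-18))*(-1*(-19)) = (((-2 - 2*5) - 2*(-4))*(-18))*(-1*(-19)) = (((-2 - 10) + 8)*(-18))*19 = ((-12 + 8)*(-18))*19 = -4*(-18)*19 = 72*19 = 1368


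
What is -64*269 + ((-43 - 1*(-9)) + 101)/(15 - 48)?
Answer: -568195/33 ≈ -17218.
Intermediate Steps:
-64*269 + ((-43 - 1*(-9)) + 101)/(15 - 48) = -17216 + ((-43 + 9) + 101)/(-33) = -17216 + (-34 + 101)*(-1/33) = -17216 + 67*(-1/33) = -17216 - 67/33 = -568195/33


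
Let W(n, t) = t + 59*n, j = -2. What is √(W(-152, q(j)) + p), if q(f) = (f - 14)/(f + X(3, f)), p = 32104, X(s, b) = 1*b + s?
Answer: 4*√1447 ≈ 152.16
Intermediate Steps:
X(s, b) = b + s
q(f) = (-14 + f)/(3 + 2*f) (q(f) = (f - 14)/(f + (f + 3)) = (-14 + f)/(f + (3 + f)) = (-14 + f)/(3 + 2*f))
√(W(-152, q(j)) + p) = √(((-14 - 2)/(3 + 2*(-2)) + 59*(-152)) + 32104) = √((-16/(3 - 4) - 8968) + 32104) = √((-16/(-1) - 8968) + 32104) = √((-1*(-16) - 8968) + 32104) = √((16 - 8968) + 32104) = √(-8952 + 32104) = √23152 = 4*√1447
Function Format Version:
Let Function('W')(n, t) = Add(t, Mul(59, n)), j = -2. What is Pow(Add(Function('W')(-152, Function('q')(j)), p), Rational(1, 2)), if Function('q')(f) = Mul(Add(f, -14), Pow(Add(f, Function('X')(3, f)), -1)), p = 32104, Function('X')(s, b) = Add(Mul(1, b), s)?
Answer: Mul(4, Pow(1447, Rational(1, 2))) ≈ 152.16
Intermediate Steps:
Function('X')(s, b) = Add(b, s)
Function('q')(f) = Mul(Pow(Add(3, Mul(2, f)), -1), Add(-14, f)) (Function('q')(f) = Mul(Add(f, -14), Pow(Add(f, Add(f, 3)), -1)) = Mul(Add(-14, f), Pow(Add(f, Add(3, f)), -1)) = Mul(Add(-14, f), Pow(Add(3, Mul(2, f)), -1)) = Mul(Pow(Add(3, Mul(2, f)), -1), Add(-14, f)))
Pow(Add(Function('W')(-152, Function('q')(j)), p), Rational(1, 2)) = Pow(Add(Add(Mul(Pow(Add(3, Mul(2, -2)), -1), Add(-14, -2)), Mul(59, -152)), 32104), Rational(1, 2)) = Pow(Add(Add(Mul(Pow(Add(3, -4), -1), -16), -8968), 32104), Rational(1, 2)) = Pow(Add(Add(Mul(Pow(-1, -1), -16), -8968), 32104), Rational(1, 2)) = Pow(Add(Add(Mul(-1, -16), -8968), 32104), Rational(1, 2)) = Pow(Add(Add(16, -8968), 32104), Rational(1, 2)) = Pow(Add(-8952, 32104), Rational(1, 2)) = Pow(23152, Rational(1, 2)) = Mul(4, Pow(1447, Rational(1, 2)))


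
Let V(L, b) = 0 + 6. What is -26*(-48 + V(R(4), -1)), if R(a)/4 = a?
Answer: 1092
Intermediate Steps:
R(a) = 4*a
V(L, b) = 6
-26*(-48 + V(R(4), -1)) = -26*(-48 + 6) = -26*(-42) = 1092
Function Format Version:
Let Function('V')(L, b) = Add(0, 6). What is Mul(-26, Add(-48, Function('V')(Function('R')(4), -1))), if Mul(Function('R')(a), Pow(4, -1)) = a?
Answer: 1092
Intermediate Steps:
Function('R')(a) = Mul(4, a)
Function('V')(L, b) = 6
Mul(-26, Add(-48, Function('V')(Function('R')(4), -1))) = Mul(-26, Add(-48, 6)) = Mul(-26, -42) = 1092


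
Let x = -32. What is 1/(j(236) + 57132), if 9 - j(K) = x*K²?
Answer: 1/1839413 ≈ 5.4365e-7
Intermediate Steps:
j(K) = 9 + 32*K² (j(K) = 9 - (-32)*K² = 9 + 32*K²)
1/(j(236) + 57132) = 1/((9 + 32*236²) + 57132) = 1/((9 + 32*55696) + 57132) = 1/((9 + 1782272) + 57132) = 1/(1782281 + 57132) = 1/1839413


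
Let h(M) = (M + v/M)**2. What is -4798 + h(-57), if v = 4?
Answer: -5006693/3249 ≈ -1541.0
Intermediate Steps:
h(M) = (M + 4/M)**2
-4798 + h(-57) = -4798 + (4 + (-57)**2)**2/(-57)**2 = -4798 + (4 + 3249)**2/3249 = -4798 + (1/3249)*3253**2 = -4798 + (1/3249)*10582009 = -4798 + 10582009/3249 = -5006693/3249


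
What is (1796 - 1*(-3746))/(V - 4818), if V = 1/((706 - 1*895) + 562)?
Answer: -2067166/1797113 ≈ -1.1503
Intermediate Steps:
V = 1/373 (V = 1/((706 - 895) + 562) = 1/(-189 + 562) = 1/373 ≈ 0.0026810)
(1796 - 1*(-3746))/(V - 4818) = (1796 - 1*(-3746))/(1/373 - 4818) = (1796 + 3746)/(-1797113/373) = 5542*(-373/1797113) = -2067166/1797113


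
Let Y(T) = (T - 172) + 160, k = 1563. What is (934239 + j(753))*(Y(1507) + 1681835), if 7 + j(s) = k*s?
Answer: 3553797479430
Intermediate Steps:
j(s) = -7 + 1563*s
Y(T) = -12 + T (Y(T) = (-172 + T) + 160 = -12 + T)
(934239 + j(753))*(Y(1507) + 1681835) = (934239 + (-7 + 1563*753))*((-12 + 1507) + 1681835) = (934239 + (-7 + 1176939))*(1495 + 1681835) = (934239 + 1176932)*1683330 = 2111171*1683330 = 3553797479430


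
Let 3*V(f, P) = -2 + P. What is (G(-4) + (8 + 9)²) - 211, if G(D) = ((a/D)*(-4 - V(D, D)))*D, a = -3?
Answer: 84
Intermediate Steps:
V(f, P) = -⅔ + P/3 (V(f, P) = (-2 + P)/3 = -⅔ + P/3)
G(D) = 10 + D (G(D) = ((-3/D)*(-4 - (-⅔ + D/3)))*D = ((-3/D)*(-4 + (⅔ - D/3)))*D = ((-3/D)*(-10/3 - D/3))*D = (-3*(-10/3 - D/3)/D)*D = 10 + D)
(G(-4) + (8 + 9)²) - 211 = ((10 - 4) + (8 + 9)²) - 211 = (6 + 17²) - 211 = (6 + 289) - 211 = 295 - 211 = 84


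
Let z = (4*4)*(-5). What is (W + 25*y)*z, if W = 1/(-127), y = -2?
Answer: 508080/127 ≈ 4000.6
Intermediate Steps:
z = -80 (z = 16*(-5) = -80)
W = -1/127 ≈ -0.0078740
(W + 25*y)*z = (-1/127 + 25*(-2))*(-80) = (-1/127 - 50)*(-80) = -6351/127*(-80) = 508080/127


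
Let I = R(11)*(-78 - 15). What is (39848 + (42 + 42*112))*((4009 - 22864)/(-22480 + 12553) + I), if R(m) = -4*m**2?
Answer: 2214106860614/1103 ≈ 2.0073e+9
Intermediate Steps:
I = 45012 (I = (-4*11**2)*(-78 - 15) = -4*121*(-93) = -484*(-93) = 45012)
(39848 + (42 + 42*112))*((4009 - 22864)/(-22480 + 12553) + I) = (39848 + (42 + 42*112))*((4009 - 22864)/(-22480 + 12553) + 45012) = (39848 + (42 + 4704))*(-18855/(-9927) + 45012) = (39848 + 4746)*(-18855*(-1/9927) + 45012) = 44594*(2095/1103 + 45012) = 44594*(49650331/1103) = 2214106860614/1103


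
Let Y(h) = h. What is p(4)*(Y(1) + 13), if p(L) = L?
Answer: 56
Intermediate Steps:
p(4)*(Y(1) + 13) = 4*(1 + 13) = 4*14 = 56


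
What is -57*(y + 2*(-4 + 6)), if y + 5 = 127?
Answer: -7182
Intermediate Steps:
y = 122 (y = -5 + 127 = 122)
-57*(y + 2*(-4 + 6)) = -57*(122 + 2*(-4 + 6)) = -57*(122 + 2*2) = -57*(122 + 4) = -57*126 = -7182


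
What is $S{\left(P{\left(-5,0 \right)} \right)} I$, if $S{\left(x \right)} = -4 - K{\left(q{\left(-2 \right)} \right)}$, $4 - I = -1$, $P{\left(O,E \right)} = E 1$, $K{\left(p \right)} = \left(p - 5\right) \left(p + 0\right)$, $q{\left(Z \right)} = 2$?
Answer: $10$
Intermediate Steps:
$K{\left(p \right)} = p \left(-5 + p\right)$ ($K{\left(p \right)} = \left(-5 + p\right) p = p \left(-5 + p\right)$)
$P{\left(O,E \right)} = E$
$I = 5$ ($I = 4 - -1 = 4 + 1 = 5$)
$S{\left(x \right)} = 2$ ($S{\left(x \right)} = -4 - 2 \left(-5 + 2\right) = -4 - 2 \left(-3\right) = -4 - -6 = -4 + 6 = 2$)
$S{\left(P{\left(-5,0 \right)} \right)} I = 2 \cdot 5 = 10$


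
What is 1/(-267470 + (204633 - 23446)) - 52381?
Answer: -4519589824/86283 ≈ -52381.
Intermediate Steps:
1/(-267470 + (204633 - 23446)) - 52381 = 1/(-267470 + 181187) - 52381 = 1/(-86283) - 52381 = -1/86283 - 52381 = -4519589824/86283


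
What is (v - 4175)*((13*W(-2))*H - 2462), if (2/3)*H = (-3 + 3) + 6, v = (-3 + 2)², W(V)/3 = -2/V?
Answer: 8811314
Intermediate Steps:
W(V) = -6/V (W(V) = 3*(-2/V) = -6/V)
v = 1 (v = (-1)² = 1)
H = 9 (H = 3*((-3 + 3) + 6)/2 = 3*(0 + 6)/2 = (3/2)*6 = 9)
(v - 4175)*((13*W(-2))*H - 2462) = (1 - 4175)*((13*(-6/(-2)))*9 - 2462) = -4174*((13*(-6*(-½)))*9 - 2462) = -4174*((13*3)*9 - 2462) = -4174*(39*9 - 2462) = -4174*(351 - 2462) = -4174*(-2111) = 8811314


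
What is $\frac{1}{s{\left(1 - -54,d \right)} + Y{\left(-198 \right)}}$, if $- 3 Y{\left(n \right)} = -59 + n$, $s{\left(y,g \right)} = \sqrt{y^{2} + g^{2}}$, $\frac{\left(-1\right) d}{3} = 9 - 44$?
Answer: $- \frac{771}{60401} + \frac{45 \sqrt{562}}{60401} \approx 0.0048972$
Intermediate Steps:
$d = 105$ ($d = - 3 \left(9 - 44\right) = \left(-3\right) \left(-35\right) = 105$)
$s{\left(y,g \right)} = \sqrt{g^{2} + y^{2}}$
$Y{\left(n \right)} = \frac{59}{3} - \frac{n}{3}$ ($Y{\left(n \right)} = - \frac{-59 + n}{3} = \frac{59}{3} - \frac{n}{3}$)
$\frac{1}{s{\left(1 - -54,d \right)} + Y{\left(-198 \right)}} = \frac{1}{\sqrt{105^{2} + \left(1 - -54\right)^{2}} + \left(\frac{59}{3} - -66\right)} = \frac{1}{\sqrt{11025 + \left(1 + 54\right)^{2}} + \left(\frac{59}{3} + 66\right)} = \frac{1}{\sqrt{11025 + 55^{2}} + \frac{257}{3}} = \frac{1}{\sqrt{11025 + 3025} + \frac{257}{3}} = \frac{1}{\sqrt{14050} + \frac{257}{3}} = \frac{1}{5 \sqrt{562} + \frac{257}{3}} = \frac{1}{\frac{257}{3} + 5 \sqrt{562}}$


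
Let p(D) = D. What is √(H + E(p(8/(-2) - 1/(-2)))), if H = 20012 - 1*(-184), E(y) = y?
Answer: √80770/2 ≈ 142.10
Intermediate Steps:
H = 20196 (H = 20012 + 184 = 20196)
√(H + E(p(8/(-2) - 1/(-2)))) = √(20196 + (8/(-2) - 1/(-2))) = √(20196 + (8*(-½) - 1*(-½))) = √(20196 + (-4 + ½)) = √(20196 - 7/2) = √(40385/2) = √80770/2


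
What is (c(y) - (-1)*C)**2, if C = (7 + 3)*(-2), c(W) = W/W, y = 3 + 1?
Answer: 361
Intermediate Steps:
y = 4
c(W) = 1
C = -20 (C = 10*(-2) = -20)
(c(y) - (-1)*C)**2 = (1 - (-1)*(-20))**2 = (1 - 1*20)**2 = (1 - 20)**2 = (-19)**2 = 361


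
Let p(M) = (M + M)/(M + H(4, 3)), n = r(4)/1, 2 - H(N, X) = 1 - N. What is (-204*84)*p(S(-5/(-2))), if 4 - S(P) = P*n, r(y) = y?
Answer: -205632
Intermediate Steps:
H(N, X) = 1 + N (H(N, X) = 2 - (1 - N) = 2 + (-1 + N) = 1 + N)
n = 4 (n = 4/1 = 4*1 = 4)
S(P) = 4 - 4*P (S(P) = 4 - P*4 = 4 - 4*P)
p(M) = 2*M/(5 + M) (p(M) = (M + M)/(M + (1 + 4)) = (2*M)/(M + 5) = (2*M)/(5 + M) = 2*M/(5 + M))
(-204*84)*p(S(-5/(-2))) = (-204*84)*(2*(4 - (-20)/(-2))/(5 + (4 - (-20)/(-2)))) = -34272*(4 - (-20)*(-1)/2)/(5 + (4 - (-20)*(-1)/2)) = -34272*(4 - 4*5/2)/(5 + (4 - 4*5/2)) = -34272*(4 - 10)/(5 + (4 - 10)) = -34272*(-6)/(5 - 6) = -34272*(-6)/(-1) = -34272*(-6)*(-1) = -17136*12 = -205632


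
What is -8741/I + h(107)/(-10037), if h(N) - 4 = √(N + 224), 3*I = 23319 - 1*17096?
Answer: -263225143/62460251 - √331/10037 ≈ -4.2161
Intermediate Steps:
I = 6223/3 (I = (23319 - 1*17096)/3 = (23319 - 17096)/3 = (⅓)*6223 = 6223/3 ≈ 2074.3)
h(N) = 4 + √(224 + N) (h(N) = 4 + √(N + 224) = 4 + √(224 + N))
-8741/I + h(107)/(-10037) = -8741/6223/3 + (4 + √(224 + 107))/(-10037) = -8741*3/6223 + (4 + √331)*(-1/10037) = -26223/6223 + (-4/10037 - √331/10037) = -263225143/62460251 - √331/10037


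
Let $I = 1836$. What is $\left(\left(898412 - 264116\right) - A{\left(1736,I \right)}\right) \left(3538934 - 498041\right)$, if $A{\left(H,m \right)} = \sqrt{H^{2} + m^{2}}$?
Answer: $1928826266328 - 12163572 \sqrt{399037} \approx 1.9211 \cdot 10^{12}$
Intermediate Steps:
$\left(\left(898412 - 264116\right) - A{\left(1736,I \right)}\right) \left(3538934 - 498041\right) = \left(\left(898412 - 264116\right) - \sqrt{1736^{2} + 1836^{2}}\right) \left(3538934 - 498041\right) = \left(634296 - \sqrt{3013696 + 3370896}\right) 3040893 = \left(634296 - \sqrt{6384592}\right) 3040893 = \left(634296 - 4 \sqrt{399037}\right) 3040893 = 1928826266328 - 12163572 \sqrt{399037}$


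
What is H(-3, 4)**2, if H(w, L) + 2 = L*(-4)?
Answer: 324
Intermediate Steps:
H(w, L) = -2 - 4*L (H(w, L) = -2 + L*(-4) = -2 - 4*L)
H(-3, 4)**2 = (-2 - 4*4)**2 = (-2 - 16)**2 = (-18)**2 = 324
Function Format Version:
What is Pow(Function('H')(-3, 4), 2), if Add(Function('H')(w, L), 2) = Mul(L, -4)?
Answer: 324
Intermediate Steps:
Function('H')(w, L) = Add(-2, Mul(-4, L)) (Function('H')(w, L) = Add(-2, Mul(L, -4)) = Add(-2, Mul(-4, L)))
Pow(Function('H')(-3, 4), 2) = Pow(Add(-2, Mul(-4, 4)), 2) = Pow(Add(-2, -16), 2) = Pow(-18, 2) = 324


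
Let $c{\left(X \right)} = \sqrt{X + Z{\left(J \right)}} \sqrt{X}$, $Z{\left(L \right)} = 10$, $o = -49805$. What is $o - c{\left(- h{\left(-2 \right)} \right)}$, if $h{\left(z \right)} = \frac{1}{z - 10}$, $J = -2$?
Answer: $- \frac{597671}{12} \approx -49806.0$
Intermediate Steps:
$h{\left(z \right)} = \frac{1}{-10 + z}$
$c{\left(X \right)} = \sqrt{X} \sqrt{10 + X}$ ($c{\left(X \right)} = \sqrt{X + 10} \sqrt{X} = \sqrt{10 + X} \sqrt{X} = \sqrt{X} \sqrt{10 + X}$)
$o - c{\left(- h{\left(-2 \right)} \right)} = -49805 - \sqrt{- \frac{1}{-10 - 2}} \sqrt{10 - \frac{1}{-10 - 2}} = -49805 - \sqrt{- \frac{1}{-12}} \sqrt{10 - \frac{1}{-12}} = -49805 - \sqrt{\left(-1\right) \left(- \frac{1}{12}\right)} \sqrt{10 - - \frac{1}{12}} = -49805 - \frac{\sqrt{10 + \frac{1}{12}}}{2 \sqrt{3}} = -49805 - \frac{\sqrt{3}}{6} \sqrt{\frac{121}{12}} = -49805 - \frac{\sqrt{3}}{6} \frac{11 \sqrt{3}}{6} = -49805 - \frac{11}{12} = - \frac{597671}{12}$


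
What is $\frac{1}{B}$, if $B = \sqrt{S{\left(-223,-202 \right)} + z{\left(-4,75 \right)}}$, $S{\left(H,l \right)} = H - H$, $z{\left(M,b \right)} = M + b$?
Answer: $\frac{\sqrt{71}}{71} \approx 0.11868$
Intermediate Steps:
$S{\left(H,l \right)} = 0$
$B = \sqrt{71}$ ($B = \sqrt{0 + \left(-4 + 75\right)} = \sqrt{0 + 71} = \sqrt{71} \approx 8.4261$)
$\frac{1}{B} = \frac{1}{\sqrt{71}} = \frac{\sqrt{71}}{71}$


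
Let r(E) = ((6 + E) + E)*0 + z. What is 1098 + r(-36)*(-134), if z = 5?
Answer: 428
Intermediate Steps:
r(E) = 5 (r(E) = ((6 + E) + E)*0 + 5 = (6 + 2*E)*0 + 5 = 0 + 5 = 5)
1098 + r(-36)*(-134) = 1098 + 5*(-134) = 1098 - 670 = 428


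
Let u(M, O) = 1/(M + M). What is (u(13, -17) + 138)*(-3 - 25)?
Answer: -50246/13 ≈ -3865.1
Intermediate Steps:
u(M, O) = 1/(2*M)
(u(13, -17) + 138)*(-3 - 25) = ((1/2)/13 + 138)*(-3 - 25) = ((1/2)*(1/13) + 138)*(-28) = (1/26 + 138)*(-28) = (3589/26)*(-28) = -50246/13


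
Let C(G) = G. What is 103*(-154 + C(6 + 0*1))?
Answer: -15244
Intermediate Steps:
103*(-154 + C(6 + 0*1)) = 103*(-154 + (6 + 0*1)) = 103*(-154 + (6 + 0)) = 103*(-154 + 6) = 103*(-148) = -15244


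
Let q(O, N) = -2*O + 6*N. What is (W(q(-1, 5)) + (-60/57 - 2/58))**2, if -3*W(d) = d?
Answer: 377486041/2732409 ≈ 138.15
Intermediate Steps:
W(d) = -d/3
(W(q(-1, 5)) + (-60/57 - 2/58))**2 = (-(-2*(-1) + 6*5)/3 + (-60/57 - 2/58))**2 = (-(2 + 30)/3 + (-60*1/57 - 2*1/58))**2 = (-1/3*32 + (-20/19 - 1/29))**2 = (-32/3 - 599/551)**2 = (-19429/1653)**2 = 377486041/2732409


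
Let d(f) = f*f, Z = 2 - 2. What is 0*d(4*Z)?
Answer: 0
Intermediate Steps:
Z = 0
d(f) = f²
0*d(4*Z) = 0*(4*0)² = 0*0² = 0*0 = 0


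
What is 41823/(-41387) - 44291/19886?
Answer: -2664763795/823021882 ≈ -3.2378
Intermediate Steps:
41823/(-41387) - 44291/19886 = 41823*(-1/41387) - 44291*1/19886 = -41823/41387 - 44291/19886 = -2664763795/823021882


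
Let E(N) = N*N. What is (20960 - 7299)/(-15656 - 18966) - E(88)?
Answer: -268126429/34622 ≈ -7744.4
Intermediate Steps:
E(N) = N**2
(20960 - 7299)/(-15656 - 18966) - E(88) = (20960 - 7299)/(-15656 - 18966) - 1*88**2 = 13661/(-34622) - 1*7744 = 13661*(-1/34622) - 7744 = -13661/34622 - 7744 = -268126429/34622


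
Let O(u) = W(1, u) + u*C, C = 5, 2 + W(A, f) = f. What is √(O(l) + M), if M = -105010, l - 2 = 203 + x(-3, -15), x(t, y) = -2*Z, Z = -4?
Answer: 3*I*√11526 ≈ 322.08*I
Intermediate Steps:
W(A, f) = -2 + f
x(t, y) = 8 (x(t, y) = -2*(-4) = 8)
l = 213 (l = 2 + (203 + 8) = 2 + 211 = 213)
O(u) = -2 + 6*u (O(u) = (-2 + u) + u*5 = (-2 + u) + 5*u = -2 + 6*u)
√(O(l) + M) = √((-2 + 6*213) - 105010) = √((-2 + 1278) - 105010) = √(1276 - 105010) = √(-103734) = 3*I*√11526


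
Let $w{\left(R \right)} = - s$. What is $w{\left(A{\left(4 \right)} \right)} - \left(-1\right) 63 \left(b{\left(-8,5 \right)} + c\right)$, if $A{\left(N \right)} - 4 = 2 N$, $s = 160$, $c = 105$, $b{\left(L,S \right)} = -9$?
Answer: $5888$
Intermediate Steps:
$A{\left(N \right)} = 4 + 2 N$
$w{\left(R \right)} = -160$ ($w{\left(R \right)} = \left(-1\right) 160 = -160$)
$w{\left(A{\left(4 \right)} \right)} - \left(-1\right) 63 \left(b{\left(-8,5 \right)} + c\right) = -160 - \left(-1\right) 63 \left(-9 + 105\right) = -160 - \left(-63\right) 96 = -160 - -6048 = -160 + 6048 = 5888$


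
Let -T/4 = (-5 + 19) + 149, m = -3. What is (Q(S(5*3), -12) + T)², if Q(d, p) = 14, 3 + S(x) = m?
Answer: 407044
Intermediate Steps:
S(x) = -6 (S(x) = -3 - 3 = -6)
T = -652 (T = -4*((-5 + 19) + 149) = -4*(14 + 149) = -4*163 = -652)
(Q(S(5*3), -12) + T)² = (14 - 652)² = (-638)² = 407044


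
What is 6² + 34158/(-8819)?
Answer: 283326/8819 ≈ 32.127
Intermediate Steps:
6² + 34158/(-8819) = 36 + 34158*(-1/8819) = 36 - 34158/8819 = 283326/8819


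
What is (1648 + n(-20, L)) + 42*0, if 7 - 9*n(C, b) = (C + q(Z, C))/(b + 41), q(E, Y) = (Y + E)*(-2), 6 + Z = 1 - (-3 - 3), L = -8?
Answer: 163223/99 ≈ 1648.7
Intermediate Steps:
Z = 1 (Z = -6 + (1 - (-3 - 3)) = -6 + (1 - 1*(-6)) = -6 + (1 + 6) = -6 + 7 = 1)
q(E, Y) = -2*E - 2*Y (q(E, Y) = (E + Y)*(-2) = -2*E - 2*Y)
n(C, b) = 7/9 - (-2 - C)/(9*(41 + b)) (n(C, b) = 7/9 - (C + (-2*1 - 2*C))/(9*(b + 41)) = 7/9 - (C + (-2 - 2*C))/(9*(41 + b)) = 7/9 - (-2 - C)/(9*(41 + b)))
(1648 + n(-20, L)) + 42*0 = (1648 + (289 - 20 + 7*(-8))/(9*(41 - 8))) + 42*0 = (1648 + (⅑)*(289 - 20 - 56)/33) + 0 = (1648 + (⅑)*(1/33)*213) + 0 = (1648 + 71/99) + 0 = 163223/99 + 0 = 163223/99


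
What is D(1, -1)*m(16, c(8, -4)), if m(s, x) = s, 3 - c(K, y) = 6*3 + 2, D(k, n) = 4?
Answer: 64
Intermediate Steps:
c(K, y) = -17 (c(K, y) = 3 - (6*3 + 2) = 3 - (18 + 2) = 3 - 1*20 = 3 - 20 = -17)
D(1, -1)*m(16, c(8, -4)) = 4*16 = 64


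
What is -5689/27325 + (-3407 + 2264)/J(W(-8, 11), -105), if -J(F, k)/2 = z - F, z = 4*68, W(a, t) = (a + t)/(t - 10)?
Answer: 28171793/14700850 ≈ 1.9163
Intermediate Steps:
W(a, t) = (a + t)/(-10 + t)
z = 272
J(F, k) = -544 + 2*F (J(F, k) = -2*(272 - F) = -544 + 2*F)
-5689/27325 + (-3407 + 2264)/J(W(-8, 11), -105) = -5689/27325 + (-3407 + 2264)/(-544 + 2*((-8 + 11)/(-10 + 11))) = -5689*1/27325 - 1143/(-544 + 2*(3/1)) = -5689/27325 - 1143/(-544 + 2*(1*3)) = -5689/27325 - 1143/(-544 + 2*3) = -5689/27325 - 1143/(-544 + 6) = -5689/27325 - 1143/(-538) = -5689/27325 - 1143*(-1/538) = -5689/27325 + 1143/538 = 28171793/14700850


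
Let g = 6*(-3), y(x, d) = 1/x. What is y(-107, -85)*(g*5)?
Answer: 90/107 ≈ 0.84112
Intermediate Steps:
g = -18
y(-107, -85)*(g*5) = (-18*5)/(-107) = -1/107*(-90) = 90/107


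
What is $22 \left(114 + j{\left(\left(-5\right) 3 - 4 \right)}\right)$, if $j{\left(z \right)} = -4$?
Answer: $2420$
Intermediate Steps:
$22 \left(114 + j{\left(\left(-5\right) 3 - 4 \right)}\right) = 22 \left(114 - 4\right) = 22 \cdot 110 = 2420$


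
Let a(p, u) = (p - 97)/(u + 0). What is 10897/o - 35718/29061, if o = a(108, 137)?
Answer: 14461484777/106557 ≈ 1.3572e+5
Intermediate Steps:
a(p, u) = (-97 + p)/u
o = 11/137 (o = (-97 + 108)/137 = (1/137)*11 = 11/137 ≈ 0.080292)
10897/o - 35718/29061 = 10897/(11/137) - 35718/29061 = 10897*(137/11) - 35718*1/29061 = 1492889/11 - 11906/9687 = 14461484777/106557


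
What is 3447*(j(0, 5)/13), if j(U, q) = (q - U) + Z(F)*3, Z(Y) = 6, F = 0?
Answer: 79281/13 ≈ 6098.5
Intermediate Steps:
j(U, q) = 18 + q - U (j(U, q) = (q - U) + 6*3 = (q - U) + 18 = 18 + q - U)
3447*(j(0, 5)/13) = 3447*((18 + 5 - 1*0)/13) = 3447*((18 + 5 + 0)*(1/13)) = 3447*(23*(1/13)) = 3447*(23/13) = 79281/13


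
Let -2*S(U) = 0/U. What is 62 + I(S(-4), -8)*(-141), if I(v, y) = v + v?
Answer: 62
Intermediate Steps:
S(U) = 0 (S(U) = -0/U = -½*0 = 0)
I(v, y) = 2*v
62 + I(S(-4), -8)*(-141) = 62 + (2*0)*(-141) = 62 + 0*(-141) = 62 + 0 = 62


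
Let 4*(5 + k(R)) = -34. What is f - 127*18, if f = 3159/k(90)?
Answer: -2520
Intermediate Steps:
k(R) = -27/2 (k(R) = -5 + (¼)*(-34) = -5 - 17/2 = -27/2)
f = -234 (f = 3159/(-27/2) = 3159*(-2/27) = -234)
f - 127*18 = -234 - 127*18 = -234 - 1*2286 = -234 - 2286 = -2520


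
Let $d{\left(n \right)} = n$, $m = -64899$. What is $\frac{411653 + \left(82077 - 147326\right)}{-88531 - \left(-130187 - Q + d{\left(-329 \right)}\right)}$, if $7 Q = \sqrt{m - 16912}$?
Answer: $\frac{178161206265}{21593588209} - \frac{606207 i \sqrt{81811}}{21593588209} \approx 8.2507 - 0.0080297 i$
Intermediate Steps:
$Q = \frac{i \sqrt{81811}}{7}$ ($Q = \frac{\sqrt{-64899 - 16912}}{7} = \frac{\sqrt{-81811}}{7} = \frac{i \sqrt{81811}}{7} \approx 40.861 i$)
$\frac{411653 + \left(82077 - 147326\right)}{-88531 - \left(-130187 - Q + d{\left(-329 \right)}\right)} = \frac{411653 + \left(82077 - 147326\right)}{-88531 + \left(\left(130187 + \frac{i \sqrt{81811}}{7}\right) - -329\right)} = \frac{411653 - 65249}{-88531 + \left(\left(130187 + \frac{i \sqrt{81811}}{7}\right) + 329\right)} = \frac{346404}{-88531 + \left(130516 + \frac{i \sqrt{81811}}{7}\right)} = \frac{346404}{41985 + \frac{i \sqrt{81811}}{7}}$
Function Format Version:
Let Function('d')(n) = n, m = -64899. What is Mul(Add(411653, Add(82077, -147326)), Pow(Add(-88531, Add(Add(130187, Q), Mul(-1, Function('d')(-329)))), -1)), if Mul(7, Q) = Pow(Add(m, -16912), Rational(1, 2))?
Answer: Add(Rational(178161206265, 21593588209), Mul(Rational(-606207, 21593588209), I, Pow(81811, Rational(1, 2)))) ≈ Add(8.2507, Mul(-0.0080297, I))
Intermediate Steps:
Q = Mul(Rational(1, 7), I, Pow(81811, Rational(1, 2))) (Q = Mul(Rational(1, 7), Pow(Add(-64899, -16912), Rational(1, 2))) = Mul(Rational(1, 7), Pow(-81811, Rational(1, 2))) = Mul(Rational(1, 7), Mul(I, Pow(81811, Rational(1, 2)))) = Mul(Rational(1, 7), I, Pow(81811, Rational(1, 2))) ≈ Mul(40.861, I))
Mul(Add(411653, Add(82077, -147326)), Pow(Add(-88531, Add(Add(130187, Q), Mul(-1, Function('d')(-329)))), -1)) = Mul(Add(411653, Add(82077, -147326)), Pow(Add(-88531, Add(Add(130187, Mul(Rational(1, 7), I, Pow(81811, Rational(1, 2)))), Mul(-1, -329))), -1)) = Mul(Add(411653, -65249), Pow(Add(-88531, Add(Add(130187, Mul(Rational(1, 7), I, Pow(81811, Rational(1, 2)))), 329)), -1)) = Mul(346404, Pow(Add(-88531, Add(130516, Mul(Rational(1, 7), I, Pow(81811, Rational(1, 2))))), -1)) = Mul(346404, Pow(Add(41985, Mul(Rational(1, 7), I, Pow(81811, Rational(1, 2)))), -1))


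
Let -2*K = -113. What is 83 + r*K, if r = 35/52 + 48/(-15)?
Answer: -31081/520 ≈ -59.771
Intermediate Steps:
K = 113/2 (K = -1/2*(-113) = 113/2 ≈ 56.500)
r = -657/260 (r = 35*(1/52) + 48*(-1/15) = 35/52 - 16/5 = -657/260 ≈ -2.5269)
83 + r*K = 83 - 657/260*113/2 = 83 - 74241/520 = -31081/520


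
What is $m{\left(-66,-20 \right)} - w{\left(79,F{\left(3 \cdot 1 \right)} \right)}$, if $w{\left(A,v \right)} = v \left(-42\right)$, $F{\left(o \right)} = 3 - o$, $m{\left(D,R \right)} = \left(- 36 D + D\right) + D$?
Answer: $2244$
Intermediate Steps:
$m{\left(D,R \right)} = - 34 D$ ($m{\left(D,R \right)} = - 35 D + D = - 34 D$)
$w{\left(A,v \right)} = - 42 v$
$m{\left(-66,-20 \right)} - w{\left(79,F{\left(3 \cdot 1 \right)} \right)} = \left(-34\right) \left(-66\right) - - 42 \left(3 - 3 \cdot 1\right) = 2244 - - 42 \left(3 - 3\right) = 2244 - \left(-42\right) 0 = 2244 - 0 = 2244 + 0 = 2244$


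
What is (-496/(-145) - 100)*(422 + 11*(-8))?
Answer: -4677336/145 ≈ -32258.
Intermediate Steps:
(-496/(-145) - 100)*(422 + 11*(-8)) = (-496*(-1/145) - 100)*(422 - 88) = (496/145 - 100)*334 = -14004/145*334 = -4677336/145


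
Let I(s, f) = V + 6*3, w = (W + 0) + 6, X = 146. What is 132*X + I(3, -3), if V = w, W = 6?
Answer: 19302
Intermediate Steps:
w = 12 (w = (6 + 0) + 6 = 6 + 6 = 12)
V = 12
I(s, f) = 30 (I(s, f) = 12 + 6*3 = 12 + 18 = 30)
132*X + I(3, -3) = 132*146 + 30 = 19272 + 30 = 19302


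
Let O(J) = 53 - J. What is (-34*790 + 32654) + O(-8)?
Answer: 5855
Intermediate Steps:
(-34*790 + 32654) + O(-8) = (-34*790 + 32654) + (53 - 1*(-8)) = (-26860 + 32654) + (53 + 8) = 5794 + 61 = 5855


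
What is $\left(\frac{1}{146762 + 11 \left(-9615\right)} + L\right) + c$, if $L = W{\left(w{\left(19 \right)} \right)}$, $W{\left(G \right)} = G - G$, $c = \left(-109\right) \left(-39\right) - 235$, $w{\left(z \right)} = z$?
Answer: $\frac{164643953}{40997} \approx 4016.0$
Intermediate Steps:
$c = 4016$ ($c = 4251 - 235 = 4016$)
$W{\left(G \right)} = 0$
$L = 0$
$\left(\frac{1}{146762 + 11 \left(-9615\right)} + L\right) + c = \left(\frac{1}{146762 + 11 \left(-9615\right)} + 0\right) + 4016 = \left(\frac{1}{146762 - 105765} + 0\right) + 4016 = \left(\frac{1}{40997} + 0\right) + 4016 = \frac{1}{40997} + 4016 = \frac{164643953}{40997}$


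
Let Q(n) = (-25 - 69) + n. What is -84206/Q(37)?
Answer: 84206/57 ≈ 1477.3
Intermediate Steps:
Q(n) = -94 + n
-84206/Q(37) = -84206/(-94 + 37) = -84206/(-57) = -84206*(-1/57) = 84206/57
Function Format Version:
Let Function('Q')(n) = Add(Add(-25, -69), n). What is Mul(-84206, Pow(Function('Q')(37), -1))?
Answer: Rational(84206, 57) ≈ 1477.3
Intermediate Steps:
Function('Q')(n) = Add(-94, n)
Mul(-84206, Pow(Function('Q')(37), -1)) = Mul(-84206, Pow(Add(-94, 37), -1)) = Mul(-84206, Pow(-57, -1)) = Mul(-84206, Rational(-1, 57)) = Rational(84206, 57)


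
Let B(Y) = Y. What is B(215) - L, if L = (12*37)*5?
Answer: -2005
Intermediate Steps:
L = 2220 (L = 444*5 = 2220)
B(215) - L = 215 - 1*2220 = 215 - 2220 = -2005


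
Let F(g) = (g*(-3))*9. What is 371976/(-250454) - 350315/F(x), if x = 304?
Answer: 42342307001/1027863216 ≈ 41.195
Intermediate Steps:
F(g) = -27*g (F(g) = -3*g*9 = -27*g)
371976/(-250454) - 350315/F(x) = 371976/(-250454) - 350315/((-27*304)) = 371976*(-1/250454) - 350315/(-8208) = -185988/125227 - 350315*(-1/8208) = -185988/125227 + 350315/8208 = 42342307001/1027863216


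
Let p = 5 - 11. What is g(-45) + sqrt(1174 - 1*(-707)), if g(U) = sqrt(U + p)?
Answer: 3*sqrt(209) + I*sqrt(51) ≈ 43.37 + 7.1414*I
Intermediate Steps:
p = -6
g(U) = sqrt(-6 + U) (g(U) = sqrt(U - 6) = sqrt(-6 + U))
g(-45) + sqrt(1174 - 1*(-707)) = sqrt(-6 - 45) + sqrt(1174 - 1*(-707)) = sqrt(-51) + sqrt(1174 + 707) = I*sqrt(51) + sqrt(1881) = I*sqrt(51) + 3*sqrt(209) = 3*sqrt(209) + I*sqrt(51)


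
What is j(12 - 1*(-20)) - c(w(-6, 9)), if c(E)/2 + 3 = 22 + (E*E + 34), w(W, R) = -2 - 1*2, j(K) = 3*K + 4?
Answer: -38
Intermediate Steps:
j(K) = 4 + 3*K
w(W, R) = -4 (w(W, R) = -2 - 2 = -4)
c(E) = 106 + 2*E**2 (c(E) = -6 + 2*(22 + (E*E + 34)) = -6 + 2*(22 + (E**2 + 34)) = -6 + 2*(22 + (34 + E**2)) = -6 + 2*(56 + E**2) = -6 + (112 + 2*E**2) = 106 + 2*E**2)
j(12 - 1*(-20)) - c(w(-6, 9)) = (4 + 3*(12 - 1*(-20))) - (106 + 2*(-4)**2) = (4 + 3*(12 + 20)) - (106 + 2*16) = (4 + 3*32) - (106 + 32) = (4 + 96) - 1*138 = 100 - 138 = -38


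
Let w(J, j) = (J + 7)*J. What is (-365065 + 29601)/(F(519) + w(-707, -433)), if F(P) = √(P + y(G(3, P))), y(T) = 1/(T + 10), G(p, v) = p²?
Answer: -1577200769200/2326797090069 + 167732*√187378/2326797090069 ≈ -0.67781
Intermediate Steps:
y(T) = 1/(10 + T)
w(J, j) = J*(7 + J) (w(J, j) = (7 + J)*J = J*(7 + J))
F(P) = √(1/19 + P) (F(P) = √(P + 1/(10 + 3²)) = √(P + 1/(10 + 9)) = √(P + 1/19) = √(1/19 + P))
(-365065 + 29601)/(F(519) + w(-707, -433)) = (-365065 + 29601)/(√(19 + 361*519)/19 - 707*(7 - 707)) = -335464/(√(19 + 187359)/19 - 707*(-700)) = -335464/(√187378/19 + 494900) = -335464/(494900 + √187378/19)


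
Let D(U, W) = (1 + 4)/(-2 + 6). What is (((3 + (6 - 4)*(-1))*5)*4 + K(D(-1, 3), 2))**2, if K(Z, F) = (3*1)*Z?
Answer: 9025/16 ≈ 564.06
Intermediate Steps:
D(U, W) = 5/4
K(Z, F) = 3*Z
(((3 + (6 - 4)*(-1))*5)*4 + K(D(-1, 3), 2))**2 = (((3 + (6 - 4)*(-1))*5)*4 + 3*(5/4))**2 = (((3 + 2*(-1))*5)*4 + 15/4)**2 = (((3 - 2)*5)*4 + 15/4)**2 = ((1*5)*4 + 15/4)**2 = (5*4 + 15/4)**2 = (20 + 15/4)**2 = (95/4)**2 = 9025/16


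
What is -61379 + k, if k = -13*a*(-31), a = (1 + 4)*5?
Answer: -51304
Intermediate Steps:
a = 25 (a = 5*5 = 25)
k = 10075 (k = -13*25*(-31) = -325*(-31) = 10075)
-61379 + k = -61379 + 10075 = -51304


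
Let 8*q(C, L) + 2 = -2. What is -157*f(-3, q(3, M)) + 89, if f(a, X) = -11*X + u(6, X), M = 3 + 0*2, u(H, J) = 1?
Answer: -1863/2 ≈ -931.50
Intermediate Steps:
M = 3 (M = 3 + 0 = 3)
q(C, L) = -1/2 (q(C, L) = -1/4 + (1/8)*(-2) = -1/4 - 1/4 = -1/2)
f(a, X) = 1 - 11*X (f(a, X) = -11*X + 1 = 1 - 11*X)
-157*f(-3, q(3, M)) + 89 = -157*(1 - 11*(-1/2)) + 89 = -157*(1 + 11/2) + 89 = -157*13/2 + 89 = -2041/2 + 89 = -1863/2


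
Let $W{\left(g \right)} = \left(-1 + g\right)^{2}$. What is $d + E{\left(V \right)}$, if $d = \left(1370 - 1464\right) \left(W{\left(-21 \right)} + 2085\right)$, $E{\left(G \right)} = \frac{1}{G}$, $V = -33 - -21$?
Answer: $- \frac{2897833}{12} \approx -2.4149 \cdot 10^{5}$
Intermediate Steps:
$V = -12$ ($V = -33 + 21 = -12$)
$d = -241486$ ($d = \left(1370 - 1464\right) \left(\left(-1 - 21\right)^{2} + 2085\right) = - 94 \left(\left(-22\right)^{2} + 2085\right) = - 94 \left(484 + 2085\right) = \left(-94\right) 2569 = -241486$)
$d + E{\left(V \right)} = -241486 + \frac{1}{-12} = -241486 - \frac{1}{12} = - \frac{2897833}{12}$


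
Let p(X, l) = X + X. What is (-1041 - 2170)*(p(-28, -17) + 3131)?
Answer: -9873825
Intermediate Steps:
p(X, l) = 2*X
(-1041 - 2170)*(p(-28, -17) + 3131) = (-1041 - 2170)*(2*(-28) + 3131) = -3211*(-56 + 3131) = -3211*3075 = -9873825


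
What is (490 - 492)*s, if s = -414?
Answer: 828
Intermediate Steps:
(490 - 492)*s = (490 - 492)*(-414) = -2*(-414) = 828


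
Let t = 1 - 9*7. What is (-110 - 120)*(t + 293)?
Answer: -53130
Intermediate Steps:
t = -62 (t = 1 - 63 = -62)
(-110 - 120)*(t + 293) = (-110 - 120)*(-62 + 293) = -230*231 = -53130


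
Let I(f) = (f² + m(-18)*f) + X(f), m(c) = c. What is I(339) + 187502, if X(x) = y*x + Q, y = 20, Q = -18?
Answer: 303083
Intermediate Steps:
X(x) = -18 + 20*x (X(x) = 20*x - 18 = -18 + 20*x)
I(f) = -18 + f² + 2*f (I(f) = (f² - 18*f) + (-18 + 20*f) = -18 + f² + 2*f)
I(339) + 187502 = (-18 + 339² + 2*339) + 187502 = (-18 + 114921 + 678) + 187502 = 115581 + 187502 = 303083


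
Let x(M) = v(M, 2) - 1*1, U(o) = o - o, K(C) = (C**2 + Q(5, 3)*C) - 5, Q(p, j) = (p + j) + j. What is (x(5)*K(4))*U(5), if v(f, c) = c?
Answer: 0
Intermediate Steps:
Q(p, j) = p + 2*j (Q(p, j) = (j + p) + j = p + 2*j)
K(C) = -5 + C**2 + 11*C (K(C) = (C**2 + (5 + 2*3)*C) - 5 = (C**2 + (5 + 6)*C) - 5 = (C**2 + 11*C) - 5 = -5 + C**2 + 11*C)
U(o) = 0
x(M) = 1 (x(M) = 2 - 1*1 = 2 - 1 = 1)
(x(5)*K(4))*U(5) = (1*(-5 + 4**2 + 11*4))*0 = (1*(-5 + 16 + 44))*0 = (1*55)*0 = 55*0 = 0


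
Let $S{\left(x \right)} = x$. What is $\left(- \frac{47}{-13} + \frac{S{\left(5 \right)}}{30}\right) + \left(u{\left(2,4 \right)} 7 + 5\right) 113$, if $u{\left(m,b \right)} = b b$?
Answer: $\frac{1031533}{78} \approx 13225.0$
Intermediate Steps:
$u{\left(m,b \right)} = b^{2}$
$\left(- \frac{47}{-13} + \frac{S{\left(5 \right)}}{30}\right) + \left(u{\left(2,4 \right)} 7 + 5\right) 113 = \left(- \frac{47}{-13} + \frac{5}{30}\right) + \left(4^{2} \cdot 7 + 5\right) 113 = \left(\left(-47\right) \left(- \frac{1}{13}\right) + 5 \cdot \frac{1}{30}\right) + \left(16 \cdot 7 + 5\right) 113 = \left(\frac{47}{13} + \frac{1}{6}\right) + \left(112 + 5\right) 113 = \frac{295}{78} + 117 \cdot 113 = \frac{295}{78} + 13221 = \frac{1031533}{78}$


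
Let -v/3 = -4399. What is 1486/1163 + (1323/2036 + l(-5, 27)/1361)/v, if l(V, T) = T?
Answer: 18114481890919/14176518062852 ≈ 1.2778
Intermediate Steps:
v = 13197 (v = -3*(-4399) = 13197)
1486/1163 + (1323/2036 + l(-5, 27)/1361)/v = 1486/1163 + (1323/2036 + 27/1361)/13197 = 1486*(1/1163) + (1323*(1/2036) + 27*(1/1361))*(1/13197) = 1486/1163 + (1323/2036 + 27/1361)*(1/13197) = 1486/1163 + (1855575/2770996)*(1/13197) = 1486/1163 + 618525/12189611404 = 18114481890919/14176518062852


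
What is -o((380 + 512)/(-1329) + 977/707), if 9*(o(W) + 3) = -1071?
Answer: 122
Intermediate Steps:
o(W) = -122 (o(W) = -3 + (⅑)*(-1071) = -3 - 119 = -122)
-o((380 + 512)/(-1329) + 977/707) = -1*(-122) = 122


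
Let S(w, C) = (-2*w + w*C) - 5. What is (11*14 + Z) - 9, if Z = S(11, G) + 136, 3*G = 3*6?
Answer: 320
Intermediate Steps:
G = 6 (G = (3*6)/3 = (⅓)*18 = 6)
S(w, C) = -5 - 2*w + C*w (S(w, C) = (-2*w + C*w) - 5 = -5 - 2*w + C*w)
Z = 175 (Z = (-5 - 2*11 + 6*11) + 136 = (-5 - 22 + 66) + 136 = 39 + 136 = 175)
(11*14 + Z) - 9 = (11*14 + 175) - 9 = (154 + 175) - 9 = 329 - 9 = 320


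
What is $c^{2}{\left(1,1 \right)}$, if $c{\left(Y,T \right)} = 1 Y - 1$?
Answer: $0$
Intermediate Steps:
$c{\left(Y,T \right)} = -1 + Y$ ($c{\left(Y,T \right)} = Y - 1 = -1 + Y$)
$c^{2}{\left(1,1 \right)} = \left(-1 + 1\right)^{2} = 0^{2} = 0$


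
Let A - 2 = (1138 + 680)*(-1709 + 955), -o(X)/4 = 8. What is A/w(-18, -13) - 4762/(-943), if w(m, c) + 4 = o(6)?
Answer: 646403771/16974 ≈ 38082.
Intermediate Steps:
o(X) = -32 (o(X) = -4*8 = -32)
A = -1370770 (A = 2 + (1138 + 680)*(-1709 + 955) = 2 + 1818*(-754) = 2 - 1370772 = -1370770)
w(m, c) = -36 (w(m, c) = -4 - 32 = -36)
A/w(-18, -13) - 4762/(-943) = -1370770/(-36) - 4762/(-943) = -1370770*(-1/36) - 4762*(-1/943) = 685385/18 + 4762/943 = 646403771/16974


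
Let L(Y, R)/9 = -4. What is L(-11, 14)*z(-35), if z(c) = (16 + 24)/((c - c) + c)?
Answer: 288/7 ≈ 41.143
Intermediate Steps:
L(Y, R) = -36 (L(Y, R) = 9*(-4) = -36)
z(c) = 40/c (z(c) = 40/(0 + c) = 40/c)
L(-11, 14)*z(-35) = -1440/(-35) = -1440*(-1)/35 = -36*(-8/7) = 288/7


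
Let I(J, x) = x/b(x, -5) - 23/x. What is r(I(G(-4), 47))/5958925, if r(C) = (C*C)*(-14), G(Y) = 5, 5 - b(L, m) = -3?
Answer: -164025/2406997088 ≈ -6.8145e-5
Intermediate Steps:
b(L, m) = 8 (b(L, m) = 5 - 1*(-3) = 5 + 3 = 8)
I(J, x) = -23/x + x/8 (I(J, x) = x/8 - 23/x = -23/x + x/8)
r(C) = -14*C² (r(C) = C²*(-14) = -14*C²)
r(I(G(-4), 47))/5958925 = -14*(-23/47 + (⅛)*47)²/5958925 = -14*(-23*1/47 + 47/8)²*(1/5958925) = -14*(-23/47 + 47/8)²*(1/5958925) = -14*(2025/376)²*(1/5958925) = -14*4100625/141376*(1/5958925) = -28704375/70688*1/5958925 = -164025/2406997088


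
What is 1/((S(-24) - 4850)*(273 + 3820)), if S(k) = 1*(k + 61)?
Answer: -1/19699609 ≈ -5.0762e-8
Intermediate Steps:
S(k) = 61 + k (S(k) = 1*(61 + k) = 61 + k)
1/((S(-24) - 4850)*(273 + 3820)) = 1/(((61 - 24) - 4850)*(273 + 3820)) = 1/((37 - 4850)*4093) = 1/(-4813*4093) = 1/(-19699609) = -1/19699609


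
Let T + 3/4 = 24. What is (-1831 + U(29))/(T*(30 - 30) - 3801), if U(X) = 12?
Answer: 1819/3801 ≈ 0.47856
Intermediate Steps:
T = 93/4 (T = -3/4 + 24 = 93/4 ≈ 23.250)
(-1831 + U(29))/(T*(30 - 30) - 3801) = (-1831 + 12)/(93*(30 - 30)/4 - 3801) = -1819/((93/4)*0 - 3801) = -1819/(0 - 3801) = -1819/(-3801) = -1819*(-1/3801) = 1819/3801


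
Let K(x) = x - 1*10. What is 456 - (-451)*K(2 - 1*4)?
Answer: -4956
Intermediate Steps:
K(x) = -10 + x (K(x) = x - 10 = -10 + x)
456 - (-451)*K(2 - 1*4) = 456 - (-451)*(-10 + (2 - 1*4)) = 456 - (-451)*(-10 + (2 - 4)) = 456 - (-451)*(-10 - 2) = 456 - (-451)*(-12) = 456 - 451*12 = 456 - 5412 = -4956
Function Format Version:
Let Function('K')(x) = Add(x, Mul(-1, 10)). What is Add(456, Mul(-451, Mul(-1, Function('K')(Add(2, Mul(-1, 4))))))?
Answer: -4956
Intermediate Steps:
Function('K')(x) = Add(-10, x) (Function('K')(x) = Add(x, -10) = Add(-10, x))
Add(456, Mul(-451, Mul(-1, Function('K')(Add(2, Mul(-1, 4)))))) = Add(456, Mul(-451, Mul(-1, Add(-10, Add(2, Mul(-1, 4)))))) = Add(456, Mul(-451, Mul(-1, Add(-10, Add(2, -4))))) = Add(456, Mul(-451, Mul(-1, Add(-10, -2)))) = Add(456, Mul(-451, Mul(-1, -12))) = Add(456, Mul(-451, 12)) = Add(456, -5412) = -4956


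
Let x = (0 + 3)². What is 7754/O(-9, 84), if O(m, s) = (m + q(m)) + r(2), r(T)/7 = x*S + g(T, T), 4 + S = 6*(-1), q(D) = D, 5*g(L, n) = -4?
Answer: -19385/1634 ≈ -11.864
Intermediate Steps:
g(L, n) = -⅘ (g(L, n) = (⅕)*(-4) = -⅘)
x = 9 (x = 3² = 9)
S = -10 (S = -4 + 6*(-1) = -4 - 6 = -10)
r(T) = -3178/5 (r(T) = 7*(9*(-10) - ⅘) = 7*(-90 - ⅘) = 7*(-454/5) = -3178/5)
O(m, s) = -3178/5 + 2*m (O(m, s) = (m + m) - 3178/5 = 2*m - 3178/5 = -3178/5 + 2*m)
7754/O(-9, 84) = 7754/(-3178/5 + 2*(-9)) = 7754/(-3178/5 - 18) = 7754/(-3268/5) = 7754*(-5/3268) = -19385/1634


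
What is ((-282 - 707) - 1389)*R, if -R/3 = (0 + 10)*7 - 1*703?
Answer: -4515822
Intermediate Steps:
R = 1899 (R = -3*((0 + 10)*7 - 1*703) = -3*(10*7 - 703) = -3*(70 - 703) = -3*(-633) = 1899)
((-282 - 707) - 1389)*R = ((-282 - 707) - 1389)*1899 = (-989 - 1389)*1899 = -2378*1899 = -4515822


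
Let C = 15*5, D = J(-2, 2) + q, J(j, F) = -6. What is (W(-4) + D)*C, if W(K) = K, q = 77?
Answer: 5025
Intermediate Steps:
D = 71 (D = -6 + 77 = 71)
C = 75
(W(-4) + D)*C = (-4 + 71)*75 = 67*75 = 5025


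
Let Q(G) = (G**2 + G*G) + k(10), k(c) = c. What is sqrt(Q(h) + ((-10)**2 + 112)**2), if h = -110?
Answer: sqrt(69154) ≈ 262.97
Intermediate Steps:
Q(G) = 10 + 2*G**2 (Q(G) = (G**2 + G*G) + 10 = (G**2 + G**2) + 10 = 2*G**2 + 10 = 10 + 2*G**2)
sqrt(Q(h) + ((-10)**2 + 112)**2) = sqrt((10 + 2*(-110)**2) + ((-10)**2 + 112)**2) = sqrt((10 + 2*12100) + (100 + 112)**2) = sqrt((10 + 24200) + 212**2) = sqrt(24210 + 44944) = sqrt(69154)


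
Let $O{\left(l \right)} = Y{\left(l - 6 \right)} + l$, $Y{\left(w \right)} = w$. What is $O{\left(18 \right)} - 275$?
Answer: $-245$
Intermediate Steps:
$O{\left(l \right)} = -6 + 2 l$ ($O{\left(l \right)} = \left(l - 6\right) + l = \left(-6 + l\right) + l = -6 + 2 l$)
$O{\left(18 \right)} - 275 = \left(-6 + 2 \cdot 18\right) - 275 = \left(-6 + 36\right) - 275 = 30 - 275 = -245$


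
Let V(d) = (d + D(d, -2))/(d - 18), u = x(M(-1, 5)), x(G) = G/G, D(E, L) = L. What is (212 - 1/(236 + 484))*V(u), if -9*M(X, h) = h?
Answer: 152639/12240 ≈ 12.471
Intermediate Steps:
M(X, h) = -h/9
x(G) = 1
u = 1
V(d) = (-2 + d)/(-18 + d) (V(d) = (d - 2)/(d - 18) = (-2 + d)/(-18 + d))
(212 - 1/(236 + 484))*V(u) = (212 - 1/(236 + 484))*((-2 + 1)/(-18 + 1)) = (212 - 1/720)*(-1/(-17)) = (212 - 1*1/720)*(-1/17*(-1)) = (212 - 1/720)*(1/17) = (152639/720)*(1/17) = 152639/12240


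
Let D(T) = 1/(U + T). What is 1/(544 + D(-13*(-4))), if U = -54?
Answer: 2/1087 ≈ 0.0018399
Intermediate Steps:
D(T) = 1/(-54 + T)
1/(544 + D(-13*(-4))) = 1/(544 + 1/(-54 - 13*(-4))) = 1/(544 + 1/(-54 + 52)) = 1/(544 + 1/(-2)) = 1/(544 - ½) = 1/(1087/2) = 2/1087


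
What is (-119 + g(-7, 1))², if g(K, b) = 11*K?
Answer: 38416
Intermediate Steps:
(-119 + g(-7, 1))² = (-119 + 11*(-7))² = (-119 - 77)² = (-196)² = 38416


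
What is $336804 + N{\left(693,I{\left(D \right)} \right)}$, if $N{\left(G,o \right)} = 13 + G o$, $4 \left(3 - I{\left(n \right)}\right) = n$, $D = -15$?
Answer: $\frac{1365979}{4} \approx 3.415 \cdot 10^{5}$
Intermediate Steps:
$I{\left(n \right)} = 3 - \frac{n}{4}$
$336804 + N{\left(693,I{\left(D \right)} \right)} = 336804 + \left(13 + 693 \left(3 - - \frac{15}{4}\right)\right) = 336804 + \left(13 + 693 \left(3 + \frac{15}{4}\right)\right) = 336804 + \left(13 + 693 \cdot \frac{27}{4}\right) = 336804 + \left(13 + \frac{18711}{4}\right) = 336804 + \frac{18763}{4} = \frac{1365979}{4}$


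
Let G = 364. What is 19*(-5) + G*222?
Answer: 80713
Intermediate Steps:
19*(-5) + G*222 = 19*(-5) + 364*222 = -95 + 80808 = 80713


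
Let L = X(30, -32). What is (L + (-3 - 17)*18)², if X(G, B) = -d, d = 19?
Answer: 143641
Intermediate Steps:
X(G, B) = -19 (X(G, B) = -1*19 = -19)
L = -19
(L + (-3 - 17)*18)² = (-19 + (-3 - 17)*18)² = (-19 - 20*18)² = (-19 - 360)² = (-379)² = 143641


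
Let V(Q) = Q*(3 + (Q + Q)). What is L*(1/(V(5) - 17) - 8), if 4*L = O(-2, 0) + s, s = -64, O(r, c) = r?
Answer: 4213/32 ≈ 131.66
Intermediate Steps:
V(Q) = Q*(3 + 2*Q)
L = -33/2 (L = (-2 - 64)/4 = (¼)*(-66) = -33/2 ≈ -16.500)
L*(1/(V(5) - 17) - 8) = -33*(1/(5*(3 + 2*5) - 17) - 8)/2 = -33*(1/(5*(3 + 10) - 17) - 8)/2 = -33*(1/(5*13 - 17) - 8)/2 = -33*(1/(65 - 17) - 8)/2 = -33*(1/48 - 8)/2 = -33/2*(-383/48) = 4213/32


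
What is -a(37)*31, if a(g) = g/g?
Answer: -31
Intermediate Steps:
a(g) = 1
-a(37)*31 = -31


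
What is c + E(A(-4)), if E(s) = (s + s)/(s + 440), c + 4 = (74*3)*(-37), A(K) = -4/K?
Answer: -3624136/441 ≈ -8218.0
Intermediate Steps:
c = -8218 (c = -4 + (74*3)*(-37) = -4 + 222*(-37) = -4 - 8214 = -8218)
E(s) = 2*s/(440 + s) (E(s) = (2*s)/(440 + s) = 2*s/(440 + s))
c + E(A(-4)) = -8218 + 2*(-4/(-4))/(440 - 4/(-4)) = -8218 + 2*(-4*(-¼))/(440 - 4*(-¼)) = -8218 + 2*1/(440 + 1) = -8218 + 2*1/441 = -8218 + 2*1*(1/441) = -8218 + 2/441 = -3624136/441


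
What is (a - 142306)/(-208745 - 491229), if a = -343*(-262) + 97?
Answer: 52343/699974 ≈ 0.074778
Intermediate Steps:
a = 89963 (a = 89866 + 97 = 89963)
(a - 142306)/(-208745 - 491229) = (89963 - 142306)/(-208745 - 491229) = -52343/(-699974) = -52343*(-1/699974) = 52343/699974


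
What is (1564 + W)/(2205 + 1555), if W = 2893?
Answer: 4457/3760 ≈ 1.1854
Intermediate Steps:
(1564 + W)/(2205 + 1555) = (1564 + 2893)/(2205 + 1555) = 4457/3760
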